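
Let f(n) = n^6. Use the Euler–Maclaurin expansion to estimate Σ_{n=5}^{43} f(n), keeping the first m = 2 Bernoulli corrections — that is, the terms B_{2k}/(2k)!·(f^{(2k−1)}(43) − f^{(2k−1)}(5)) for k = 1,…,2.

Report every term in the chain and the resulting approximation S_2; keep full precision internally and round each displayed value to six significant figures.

The integral term ∫_5^43 x^6 dx = 3.88312e+10.
Endpoint term: (f(5) + f(43))/2 = (15625.0 + 6.32136e+09)/2 = 3.16069e+09.
So far: 4.19919e+10.
Correction k=1: B_{2}/2! · (f^{(1)}(43) − f^{(1)}(5)) = 1/12 · (8.82051e+08 − 18750.0) = 7.35027e+07.
Partial sum through k=1: 4.20654e+10.
Correction k=2: B_{4}/4! · (f^{(3)}(43) − f^{(3)}(5)) = −1/720 · (9.54084e+06 − 15000.0) = -13230.3.

S_2 ≈ 4.20654e+10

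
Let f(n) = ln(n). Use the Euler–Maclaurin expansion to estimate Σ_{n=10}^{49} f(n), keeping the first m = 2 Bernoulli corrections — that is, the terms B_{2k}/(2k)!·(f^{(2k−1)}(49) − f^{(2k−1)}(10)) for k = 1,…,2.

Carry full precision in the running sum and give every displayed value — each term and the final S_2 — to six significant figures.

Integral: ∫_10^49 ln(x) dx = 128.673.
Endpoint term: (f(10) + f(49))/2 = (2.30259 + 3.89182)/2 = 3.09720.
So far: 131.771.
Correction k=1: B_{2}/2! · (f^{(1)}(49) − f^{(1)}(10)) = 1/12 · (0.0204082 − 0.100000) = -0.00663265.
Running total after k=1: 131.764.
Correction k=2: B_{4}/4! · (f^{(3)}(49) − f^{(3)}(10)) = −1/720 · (1.69997e-05 − 0.00200000) = 2.75417e-06.

S_2 ≈ 131.764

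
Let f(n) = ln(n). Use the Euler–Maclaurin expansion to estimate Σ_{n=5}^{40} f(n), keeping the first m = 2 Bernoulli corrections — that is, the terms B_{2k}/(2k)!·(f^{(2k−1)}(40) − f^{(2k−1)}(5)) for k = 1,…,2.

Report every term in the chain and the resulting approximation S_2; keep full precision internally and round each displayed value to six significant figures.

Integral: ∫_5^40 ln(x) dx = 104.508.
Endpoint term: (f(5) + f(40))/2 = (1.60944 + 3.68888)/2 = 2.64916.
So far: 107.157.
Order-1 term: 1/12 · (0.0250000 − 0.200000) = -0.0145833.
After k=1: 107.143.
Order-2 term: −1/720 · (3.12500e-05 − 0.0160000) = 2.21788e-05.

S_2 ≈ 107.143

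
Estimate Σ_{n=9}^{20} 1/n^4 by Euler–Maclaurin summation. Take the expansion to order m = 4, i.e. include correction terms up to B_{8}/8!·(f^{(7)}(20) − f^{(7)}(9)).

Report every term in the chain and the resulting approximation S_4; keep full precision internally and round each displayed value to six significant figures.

Integral: ∫_9^20 1/x^4 dx = 0.000415581.
Endpoint term: (f(9) + f(20))/2 = (0.000152416 + 6.25000e-06)/2 = 7.93329e-05.
Running total after boundary: 0.000494914.
k=1: B_{2}/(2)! × [f^{(1)}(20) − f^{(1)}(9)] = 1/12 × (-1.25000e-06 − (-6.77404e-05)) = 5.54086e-06.
Partial sum through k=1: 0.000500454.
k=2: B_{4}/(4)! × [f^{(3)}(20) − f^{(3)}(9)] = −1/720 × (-9.37500e-08 − (-2.50890e-05)) = -3.47157e-08.
Partial sum through k=2: 0.000500420.
k=3: B_{6}/(6)! × [f^{(5)}(20) − f^{(5)}(9)] = 1/30240 × (-1.31250e-08 − (-1.73455e-05)) = 5.73160e-10.
Partial sum through k=3: 0.000500420.
k=4: B_{8}/(8)! × [f^{(7)}(20) − f^{(7)}(9)] = −1/1209600 × (-2.95313e-09 − (-1.92728e-05)) = -1.59307e-11.

S_4 ≈ 0.000500420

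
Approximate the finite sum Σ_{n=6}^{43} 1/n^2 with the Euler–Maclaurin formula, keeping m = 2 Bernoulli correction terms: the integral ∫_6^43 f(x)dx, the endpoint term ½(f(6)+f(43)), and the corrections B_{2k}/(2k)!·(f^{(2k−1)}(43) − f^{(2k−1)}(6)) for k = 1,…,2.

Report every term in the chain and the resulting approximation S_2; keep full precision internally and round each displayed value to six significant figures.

Integral: ∫_6^43 1/x^2 dx = 0.143411.
Boundary: ½(f(6) + f(43)) = ½(0.0277778 + 0.000540833) = 0.0141593.
Integral + boundary = 0.157570.
Correction k=1: B_{2}/2! · (f^{(1)}(43) − f^{(1)}(6)) = 1/12 · (-2.51550e-05 − (-0.00925926)) = 0.000769509.
Running total after k=1: 0.158340.
Correction k=2: B_{4}/4! · (f^{(3)}(43) − f^{(3)}(6)) = −1/720 · (-1.63256e-07 − (-0.00308642)) = -4.28647e-06.

S_2 ≈ 0.158335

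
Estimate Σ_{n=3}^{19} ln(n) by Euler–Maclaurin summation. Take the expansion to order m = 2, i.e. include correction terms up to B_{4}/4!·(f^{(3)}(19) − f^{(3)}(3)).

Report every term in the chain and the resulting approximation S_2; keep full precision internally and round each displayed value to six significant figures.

Integral: ∫_3^19 ln(x) dx = 36.6485.
Endpoint term: (f(3) + f(19))/2 = (1.09861 + 2.94444)/2 = 2.02153.
Integral + boundary = 38.6700.
Order-1 term: 1/12 · (0.0526316 − 0.333333) = -0.0233918.
Running total after k=1: 38.6466.
Order-2 term: −1/720 · (0.000291588 − 0.0740741) = 0.000102476.

S_2 ≈ 38.6467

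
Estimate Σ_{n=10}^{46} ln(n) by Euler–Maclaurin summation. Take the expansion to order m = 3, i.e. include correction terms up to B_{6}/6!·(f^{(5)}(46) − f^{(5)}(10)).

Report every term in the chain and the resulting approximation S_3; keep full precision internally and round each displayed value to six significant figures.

The integral term ∫_10^46 ln(x) dx = 117.092.
Boundary: ½(f(10) + f(46)) = ½(2.30259 + 3.82864) = 3.06561.
So far: 120.157.
Correction k=1: B_{2}/2! · (f^{(1)}(46) − f^{(1)}(10)) = 1/12 · (0.0217391 − 0.100000) = -0.00652174.
After k=1: 120.151.
Correction k=2: B_{4}/4! · (f^{(3)}(46) − f^{(3)}(10)) = −1/720 · (2.05474e-05 − 0.00200000) = 2.74924e-06.
After k=2: 120.151.
Correction k=3: B_{6}/6! · (f^{(5)}(46) − f^{(5)}(10)) = 1/30240 · (1.16526e-07 − 0.000240000) = -7.93265e-09.

S_3 ≈ 120.151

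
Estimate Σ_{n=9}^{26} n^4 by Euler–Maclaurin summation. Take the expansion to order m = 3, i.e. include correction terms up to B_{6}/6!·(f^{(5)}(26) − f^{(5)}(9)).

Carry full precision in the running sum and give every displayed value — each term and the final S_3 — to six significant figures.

S_3 ≈ 2.60185e+06

Integral: ∫_9^26 x^4 dx = 2.36447e+06.
Endpoint term: (f(9) + f(26))/2 = (6561.00 + 456976)/2 = 231768.
Running total after boundary: 2.59623e+06.
k=1: B_{2}/(2)! × [f^{(1)}(26) − f^{(1)}(9)] = 1/12 × (70304.0 − 2916.00) = 5615.67.
Running total after k=1: 2.60185e+06.
k=2: B_{4}/(4)! × [f^{(3)}(26) − f^{(3)}(9)] = −1/720 × (624.000 − 216.000) = -0.566667.
Running total after k=2: 2.60185e+06.
k=3: B_{6}/(6)! × [f^{(5)}(26) − f^{(5)}(9)] = 1/30240 × (0.00000 − 0.00000) = 0.00000.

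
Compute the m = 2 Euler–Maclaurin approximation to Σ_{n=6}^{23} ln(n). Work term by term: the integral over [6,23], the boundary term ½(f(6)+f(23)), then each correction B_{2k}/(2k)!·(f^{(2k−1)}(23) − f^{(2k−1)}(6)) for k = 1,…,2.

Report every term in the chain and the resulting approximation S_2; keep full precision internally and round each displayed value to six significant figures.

S_2 ≈ 46.8192

The integral term ∫_6^23 ln(x) dx = 44.3658.
Boundary: ½(f(6) + f(23)) = ½(1.79176 + 3.13549) = 2.46363.
Integral + boundary = 46.8294.
Order-1 term: 1/12 · (0.0434783 − 0.166667) = -0.0102657.
Running total after k=1: 46.8192.
Order-2 term: −1/720 · (0.000164379 − 0.00925926) = 1.26318e-05.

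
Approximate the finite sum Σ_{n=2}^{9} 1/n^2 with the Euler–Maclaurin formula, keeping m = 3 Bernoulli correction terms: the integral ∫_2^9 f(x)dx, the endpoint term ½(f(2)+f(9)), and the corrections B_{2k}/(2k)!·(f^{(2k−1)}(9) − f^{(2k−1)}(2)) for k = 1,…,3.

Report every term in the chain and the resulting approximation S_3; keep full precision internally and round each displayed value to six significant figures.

S_3 ≈ 0.539811

The integral term ∫_2^9 1/x^2 dx = 0.388889.
Endpoint term: (f(2) + f(9))/2 = (0.250000 + 0.0123457)/2 = 0.131173.
So far: 0.520062.
Order-1 term: 1/12 · (-0.00274348 − (-0.250000)) = 0.0206047.
Running total after k=1: 0.540666.
Order-2 term: −1/720 · (-0.000406442 − (-0.750000)) = -0.00104110.
Running total after k=2: 0.539625.
Order-3 term: 1/30240 · (-0.000150534 − (-5.62500)) = 0.000186007.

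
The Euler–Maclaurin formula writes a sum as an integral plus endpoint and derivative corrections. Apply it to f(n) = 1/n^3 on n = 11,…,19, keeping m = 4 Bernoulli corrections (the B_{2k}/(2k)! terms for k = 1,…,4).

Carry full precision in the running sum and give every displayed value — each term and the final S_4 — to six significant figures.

S_4 ≈ 0.00321086

Integral: ∫_11^19 1/x^3 dx = 0.00274719.
Endpoint term: (f(11) + f(19))/2 = (0.000751315 + 0.000145794)/2 = 0.000448554.
So far: 0.00319574.
Correction k=1: B_{2}/2! · (f^{(1)}(19) − f^{(1)}(11)) = 1/12 · (-2.30201e-05 − (-0.000204904)) = 1.51570e-05.
Running total after k=1: 0.00321090.
Correction k=2: B_{4}/4! · (f^{(3)}(19) − f^{(3)}(11)) = −1/720 · (-1.27535e-06 − (-3.38684e-05)) = -4.52682e-08.
Running total after k=2: 0.00321086.
Correction k=3: B_{6}/6! · (f^{(5)}(19) − f^{(5)}(11)) = 1/30240 · (-1.48379e-07 − (-1.17560e-05)) = 3.83849e-10.
Running total after k=3: 0.00321086.
Correction k=4: B_{8}/8! · (f^{(7)}(19) − f^{(7)}(11)) = −1/1209600 · (-2.95935e-08 − (-6.99530e-06)) = -5.75868e-12.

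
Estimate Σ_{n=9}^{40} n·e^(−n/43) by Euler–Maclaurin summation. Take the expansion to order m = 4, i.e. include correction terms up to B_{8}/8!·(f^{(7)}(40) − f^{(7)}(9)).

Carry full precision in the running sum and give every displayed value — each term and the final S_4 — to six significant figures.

S_4 ≈ 417.385

The integral term ∫_9^40 x·e^(−x/43) dx = 405.897.
Endpoint term: (f(9) + f(40))/2 = (7.30035 + 15.7785)/2 = 11.5394.
Integral + boundary = 417.436.
Correction k=1: B_{2}/2! · (f^{(1)}(40) − f^{(1)}(9)) = 1/12 · (0.0275206 − 0.641374) = -0.0511545.
Partial sum through k=1: 417.385.
Correction k=2: B_{4}/4! · (f^{(3)}(40) − f^{(3)}(9)) = −1/720 · (0.000441560 − 0.00122427) = 1.08710e-06.
Partial sum through k=2: 417.385.
Correction k=3: B_{6}/6! · (f^{(5)}(40) − f^{(5)}(9)) = 1/30240 · (4.69571e-07 − 1.13665e-06) = -2.20594e-11.
Partial sum through k=3: 417.385.
Correction k=4: B_{8}/8! · (f^{(7)}(40) − f^{(7)}(9)) = −1/1209600 · (3.78762e-10 − 8.71374e-10) = 4.07252e-16.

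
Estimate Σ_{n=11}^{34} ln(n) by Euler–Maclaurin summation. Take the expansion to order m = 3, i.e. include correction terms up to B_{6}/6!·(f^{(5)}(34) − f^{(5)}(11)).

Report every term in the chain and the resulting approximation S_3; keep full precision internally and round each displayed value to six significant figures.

S_3 ≈ 73.4764

The integral term ∫_11^34 ln(x) dx = 70.5194.
Boundary: ½(f(11) + f(34)) = ½(2.39790 + 3.52636) = 2.96213.
So far: 73.4815.
Correction k=1: B_{2}/2! · (f^{(1)}(34) − f^{(1)}(11)) = 1/12 · (0.0294118 − 0.0909091) = -0.00512478.
Partial sum through k=1: 73.4764.
Correction k=2: B_{4}/4! · (f^{(3)}(34) − f^{(3)}(11)) = −1/720 · (5.08854e-05 − 0.00150263) = 2.01631e-06.
Partial sum through k=2: 73.4764.
Correction k=3: B_{6}/6! · (f^{(5)}(34) − f^{(5)}(11)) = 1/30240 · (5.28222e-07 − 0.000149021) = -4.91048e-09.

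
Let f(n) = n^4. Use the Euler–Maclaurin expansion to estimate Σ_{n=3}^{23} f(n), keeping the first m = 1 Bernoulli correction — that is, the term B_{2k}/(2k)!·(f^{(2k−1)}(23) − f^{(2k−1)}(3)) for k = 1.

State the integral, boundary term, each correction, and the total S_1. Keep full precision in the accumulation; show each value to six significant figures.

S_1 ≈ 1.43123e+06

∫_3^23 x^4 dx evaluates to 1.28722e+06.
Boundary: ½(f(3) + f(23)) = ½(81.0000 + 279841) = 139961.
Integral + boundary = 1.42718e+06.
Correction k=1: B_{2}/2! · (f^{(1)}(23) − f^{(1)}(3)) = 1/12 · (48668.0 − 108.000) = 4046.67.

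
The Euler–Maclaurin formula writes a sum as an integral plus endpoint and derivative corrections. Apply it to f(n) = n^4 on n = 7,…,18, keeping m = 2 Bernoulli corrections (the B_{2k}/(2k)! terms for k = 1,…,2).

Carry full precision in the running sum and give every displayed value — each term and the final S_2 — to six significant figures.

∫_7^18 x^4 dx evaluates to 374552.
½[f(7) + f(18)] = ½[2401.00 + 104976] = 53688.5.
Integral + boundary = 428241.
k=1: B_{2}/(2)! × [f^{(1)}(18) − f^{(1)}(7)] = 1/12 × (23328.0 − 1372.00) = 1829.67.
Partial sum through k=1: 430070.
k=2: B_{4}/(4)! × [f^{(3)}(18) − f^{(3)}(7)] = −1/720 × (432.000 − 168.000) = -0.366667.

S_2 ≈ 430070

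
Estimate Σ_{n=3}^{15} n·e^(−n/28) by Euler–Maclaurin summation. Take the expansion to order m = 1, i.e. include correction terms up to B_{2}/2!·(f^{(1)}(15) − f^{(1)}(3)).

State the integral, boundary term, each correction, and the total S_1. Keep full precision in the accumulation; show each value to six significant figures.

Integral: ∫_3^15 x·e^(−x/28) dx = 75.1665.
½[f(3) + f(15)] = ½[2.69519 + 8.77877] = 5.73698.
So far: 80.9035.
k=1: B_{2}/(2)! × [f^{(1)}(15) − f^{(1)}(3)] = 1/12 × (0.271724 − 0.802140) = -0.0442014.

S_1 ≈ 80.8593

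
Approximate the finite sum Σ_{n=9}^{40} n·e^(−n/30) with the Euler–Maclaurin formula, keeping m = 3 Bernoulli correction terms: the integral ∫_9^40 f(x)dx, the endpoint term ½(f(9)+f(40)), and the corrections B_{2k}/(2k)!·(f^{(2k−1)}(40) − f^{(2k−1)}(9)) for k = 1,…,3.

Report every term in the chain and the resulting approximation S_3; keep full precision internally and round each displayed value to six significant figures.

The integral term ∫_9^40 x·e^(−x/30) dx = 313.203.
Endpoint term: (f(9) + f(40))/2 = (6.66736 + 10.5439)/2 = 8.60562.
Integral + boundary = 321.809.
Correction k=1: B_{2}/2! · (f^{(1)}(40) − f^{(1)}(9)) = 1/12 · (-0.0878657 − 0.518573) = -0.0505365.
Partial sum through k=1: 321.758.
Correction k=2: B_{4}/4! · (f^{(3)}(40) − f^{(3)}(9)) = −1/720 · (0.000488143 − 0.00222245) = 2.40877e-06.
Partial sum through k=2: 321.758.
Correction k=3: B_{6}/6! · (f^{(5)}(40) − f^{(5)}(9)) = 1/30240 · (1.19324e-06 − 4.29857e-06) = -1.02690e-10.

S_3 ≈ 321.758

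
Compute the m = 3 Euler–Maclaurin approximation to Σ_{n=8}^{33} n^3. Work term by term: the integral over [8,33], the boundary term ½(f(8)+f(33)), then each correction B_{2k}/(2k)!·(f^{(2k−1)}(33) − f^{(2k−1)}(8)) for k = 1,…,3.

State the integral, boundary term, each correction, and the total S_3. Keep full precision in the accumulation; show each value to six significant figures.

S_3 ≈ 313937

∫_8^33 x^3 dx evaluates to 295456.
½[f(8) + f(33)] = ½[512.000 + 35937.0] = 18224.5.
So far: 313681.
Correction k=1: B_{2}/2! · (f^{(1)}(33) − f^{(1)}(8)) = 1/12 · (3267.00 − 192.000) = 256.250.
After k=1: 313937.
Correction k=2: B_{4}/4! · (f^{(3)}(33) − f^{(3)}(8)) = −1/720 · (6.00000 − 6.00000) = 0.00000.
After k=2: 313937.
Correction k=3: B_{6}/6! · (f^{(5)}(33) − f^{(5)}(8)) = 1/30240 · (0.00000 − 0.00000) = 0.00000.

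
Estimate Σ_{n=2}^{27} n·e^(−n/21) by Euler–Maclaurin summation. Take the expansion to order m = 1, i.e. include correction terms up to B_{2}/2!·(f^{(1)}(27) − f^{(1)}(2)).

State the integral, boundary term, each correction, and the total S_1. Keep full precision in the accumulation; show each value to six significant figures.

The integral term ∫_2^27 x·e^(−x/21) dx = 160.458.
Endpoint term: (f(2) + f(27))/2 = (1.81831 + 7.46423)/2 = 4.64127.
Integral + boundary = 165.099.
Order-1 term: 1/12 · (-0.0789866 − 0.822570) = -0.0751297.

S_1 ≈ 165.024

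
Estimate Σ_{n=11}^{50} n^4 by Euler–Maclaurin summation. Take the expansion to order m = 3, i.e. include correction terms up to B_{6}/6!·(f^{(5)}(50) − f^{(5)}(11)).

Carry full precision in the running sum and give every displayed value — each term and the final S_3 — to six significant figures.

S_3 ≈ 6.56413e+07

Integral: ∫_11^50 x^4 dx = 6.24678e+07.
Endpoint term: (f(11) + f(50))/2 = (14641.0 + 6.25000e+06)/2 = 3.13232e+06.
Integral + boundary = 6.56001e+07.
Correction k=1: B_{2}/2! · (f^{(1)}(50) − f^{(1)}(11)) = 1/12 · (500000 − 5324.00) = 41223.0.
Running total after k=1: 6.56413e+07.
Correction k=2: B_{4}/4! · (f^{(3)}(50) − f^{(3)}(11)) = −1/720 · (1200.00 − 264.000) = -1.30000.
Running total after k=2: 6.56413e+07.
Correction k=3: B_{6}/6! · (f^{(5)}(50) − f^{(5)}(11)) = 1/30240 · (0.00000 − 0.00000) = 0.00000.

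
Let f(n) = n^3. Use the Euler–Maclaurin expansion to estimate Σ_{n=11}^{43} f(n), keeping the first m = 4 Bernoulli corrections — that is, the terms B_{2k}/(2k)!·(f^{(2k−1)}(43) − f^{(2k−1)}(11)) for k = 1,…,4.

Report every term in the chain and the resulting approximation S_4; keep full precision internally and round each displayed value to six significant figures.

Integral: ∫_11^43 x^3 dx = 851040.
Endpoint term: (f(11) + f(43))/2 = (1331.00 + 79507.0)/2 = 40419.0.
Integral + boundary = 891459.
Order-1 term: 1/12 · (5547.00 − 363.000) = 432.000.
Partial sum through k=1: 891891.
Order-2 term: −1/720 · (6.00000 − 6.00000) = 0.00000.
Partial sum through k=2: 891891.
Order-3 term: 1/30240 · (0.00000 − 0.00000) = 0.00000.
Partial sum through k=3: 891891.
Order-4 term: −1/1209600 · (0.00000 − 0.00000) = 0.00000.

S_4 ≈ 891891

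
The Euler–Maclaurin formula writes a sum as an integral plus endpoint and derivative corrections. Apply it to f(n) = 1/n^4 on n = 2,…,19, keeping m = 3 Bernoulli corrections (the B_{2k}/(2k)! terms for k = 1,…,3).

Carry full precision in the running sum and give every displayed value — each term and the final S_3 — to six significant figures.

Integral: ∫_2^19 1/x^4 dx = 0.0416181.
Endpoint term: (f(2) + f(19))/2 = (0.0625000 + 7.67336e-06)/2 = 0.0312538.
Running total after boundary: 0.0728719.
Order-1 term: 1/12 · (-1.61544e-06 − (-0.125000)) = 0.0104165.
Partial sum through k=1: 0.0832884.
Order-2 term: −1/720 · (-1.34247e-07 − (-0.937500)) = -0.00130208.
Partial sum through k=2: 0.0819864.
Order-3 term: 1/30240 · (-2.08251e-08 − (-13.1250)) = 0.000434028.

S_3 ≈ 0.0824204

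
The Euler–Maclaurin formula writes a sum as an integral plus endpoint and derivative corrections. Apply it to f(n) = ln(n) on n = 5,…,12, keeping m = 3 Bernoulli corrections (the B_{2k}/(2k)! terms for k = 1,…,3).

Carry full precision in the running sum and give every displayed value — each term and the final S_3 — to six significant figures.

Integral: ∫_5^12 ln(x) dx = 14.7717.
Endpoint term: (f(5) + f(12))/2 = (1.60944 + 2.48491)/2 = 2.04717.
Integral + boundary = 16.8189.
Correction k=1: B_{2}/2! · (f^{(1)}(12) − f^{(1)}(5)) = 1/12 · (0.0833333 − 0.200000) = -0.00972222.
Partial sum through k=1: 16.8091.
Correction k=2: B_{4}/4! · (f^{(3)}(12) − f^{(3)}(5)) = −1/720 · (0.00115741 − 0.0160000) = 2.06147e-05.
Partial sum through k=2: 16.8092.
Correction k=3: B_{6}/6! · (f^{(5)}(12) − f^{(5)}(5)) = 1/30240 · (9.64506e-05 − 0.00768000) = -2.50779e-07.

S_3 ≈ 16.8092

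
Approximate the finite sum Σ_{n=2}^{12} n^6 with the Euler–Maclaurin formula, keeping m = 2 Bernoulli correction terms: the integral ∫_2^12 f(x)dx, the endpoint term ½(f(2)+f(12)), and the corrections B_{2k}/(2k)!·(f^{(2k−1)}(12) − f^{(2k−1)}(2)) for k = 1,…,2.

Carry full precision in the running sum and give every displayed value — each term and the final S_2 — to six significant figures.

∫_2^12 x^6 dx evaluates to 5.11881e+06.
Endpoint term: (f(2) + f(12))/2 = (64.0000 + 2.98598e+06)/2 = 1.49302e+06.
Integral + boundary = 6.61184e+06.
Correction k=1: B_{2}/2! · (f^{(1)}(12) − f^{(1)}(2)) = 1/12 · (1.49299e+06 − 192.000) = 124400.
Partial sum through k=1: 6.73624e+06.
Correction k=2: B_{4}/4! · (f^{(3)}(12) − f^{(3)}(2)) = −1/720 · (207360 − 960.000) = -286.667.

S_2 ≈ 6.73595e+06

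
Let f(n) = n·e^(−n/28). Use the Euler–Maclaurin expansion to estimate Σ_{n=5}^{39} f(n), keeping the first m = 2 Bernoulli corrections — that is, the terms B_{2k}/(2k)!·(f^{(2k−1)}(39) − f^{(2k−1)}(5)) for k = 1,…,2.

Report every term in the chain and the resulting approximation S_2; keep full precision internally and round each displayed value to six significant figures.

S_2 ≈ 313.830

∫_5^39 x·e^(−x/28) dx evaluates to 306.961.
Boundary: ½(f(5) + f(39)) = ½(4.18232 + 9.68622) = 6.93427.
Integral + boundary = 313.895.
Correction k=1: B_{2}/2! · (f^{(1)}(39) − f^{(1)}(5)) = 1/12 · (-0.0975718 − 0.687096) = -0.0653890.
Partial sum through k=1: 313.830.
Correction k=2: B_{4}/4! · (f^{(3)}(39) − f^{(3)}(5)) = −1/720 · (0.000509129 − 0.00301024) = 3.47376e-06.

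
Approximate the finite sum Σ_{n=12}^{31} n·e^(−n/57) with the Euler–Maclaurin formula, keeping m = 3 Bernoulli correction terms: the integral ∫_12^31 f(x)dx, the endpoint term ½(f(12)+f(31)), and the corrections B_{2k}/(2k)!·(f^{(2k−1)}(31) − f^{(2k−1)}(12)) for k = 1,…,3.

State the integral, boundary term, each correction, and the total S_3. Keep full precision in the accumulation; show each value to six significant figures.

Integral: ∫_12^31 x·e^(−x/57) dx = 274.545.
Endpoint term: (f(12) + f(31))/2 = (9.72189 + 17.9956)/2 = 13.8587.
Integral + boundary = 288.404.
Order-1 term: 1/12 · (0.264791 − 0.639598) = -0.0312339.
Partial sum through k=1: 288.373.
Order-2 term: −1/720 · (0.000438842 − 0.000695572) = 3.56569e-07.
Partial sum through k=2: 288.373.
Order-3 term: 1/30240 · (2.45055e-07 − 3.67585e-07) = -4.05191e-12.

S_3 ≈ 288.373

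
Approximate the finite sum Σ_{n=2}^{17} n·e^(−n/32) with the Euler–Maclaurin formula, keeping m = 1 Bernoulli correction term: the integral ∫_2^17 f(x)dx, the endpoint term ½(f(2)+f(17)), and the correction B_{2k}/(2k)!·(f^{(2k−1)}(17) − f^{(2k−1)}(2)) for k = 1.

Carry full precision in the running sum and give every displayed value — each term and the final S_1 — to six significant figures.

S_1 ≈ 106.188

The integral term ∫_2^17 x·e^(−x/32) dx = 100.302.
Endpoint term: (f(2) + f(17))/2 = (1.87883 + 9.99378)/2 = 5.93631.
So far: 106.238.
Order-1 term: 1/12 · (0.275564 − 0.880700) = -0.0504280.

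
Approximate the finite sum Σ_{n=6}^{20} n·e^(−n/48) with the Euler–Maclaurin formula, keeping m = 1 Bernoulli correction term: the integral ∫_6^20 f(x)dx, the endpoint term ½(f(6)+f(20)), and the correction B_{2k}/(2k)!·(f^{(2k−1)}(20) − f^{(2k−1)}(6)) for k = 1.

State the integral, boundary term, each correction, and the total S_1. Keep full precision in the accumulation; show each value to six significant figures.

S_1 ≈ 144.878

Integral: ∫_6^20 x·e^(−x/48) dx = 135.671.
Endpoint term: (f(6) + f(20))/2 = (5.29498 + 13.1848)/2 = 9.23990.
Integral + boundary = 144.910.
Correction k=1: B_{2}/2! · (f^{(1)}(20) − f^{(1)}(6)) = 1/12 · (0.384557 − 0.772185) = -0.0323023.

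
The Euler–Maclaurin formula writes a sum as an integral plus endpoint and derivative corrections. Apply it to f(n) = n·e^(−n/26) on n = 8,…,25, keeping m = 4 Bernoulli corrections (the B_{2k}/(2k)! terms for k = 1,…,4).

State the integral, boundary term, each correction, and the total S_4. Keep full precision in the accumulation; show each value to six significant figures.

S_4 ≈ 150.608

The integral term ∫_8^25 x·e^(−x/26) dx = 142.930.
Endpoint term: (f(8) + f(25))/2 = (5.88113 + 9.55761)/2 = 7.71937.
So far: 150.649.
Correction k=1: B_{2}/2! · (f^{(1)}(25) − f^{(1)}(8)) = 1/12 · (0.0147040 − 0.508944) = -0.0411867.
Running total after k=1: 150.608.
Correction k=2: B_{4}/4! · (f^{(3)}(25) − f^{(3)}(8)) = −1/720 · (0.00115283 − 0.00292785) = 2.46531e-06.
Running total after k=2: 150.608.
Correction k=3: B_{6}/6! · (f^{(5)}(25) − f^{(5)}(8)) = 1/30240 · (3.37856e-06 − 7.54856e-06) = -1.37897e-10.
Running total after k=3: 150.608.
Correction k=4: B_{8}/8! · (f^{(7)}(25) − f^{(7)}(8)) = −1/1209600 · (7.47301e-09 − 1.59260e-08) = 6.98826e-15.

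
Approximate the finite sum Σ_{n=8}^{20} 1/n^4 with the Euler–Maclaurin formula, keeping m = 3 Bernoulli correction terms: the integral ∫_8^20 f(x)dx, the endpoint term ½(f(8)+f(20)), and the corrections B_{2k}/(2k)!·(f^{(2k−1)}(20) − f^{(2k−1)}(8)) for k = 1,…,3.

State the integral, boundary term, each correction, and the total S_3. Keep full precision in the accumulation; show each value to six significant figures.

The integral term ∫_8^20 1/x^4 dx = 0.000609375.
Boundary: ½(f(8) + f(20)) = ½(0.000244141 + 6.25000e-06) = 0.000125195.
So far: 0.000734570.
Correction k=1: B_{2}/2! · (f^{(1)}(20) − f^{(1)}(8)) = 1/12 · (-1.25000e-06 − (-0.000122070)) = 1.00684e-05.
Running total after k=1: 0.000744639.
Correction k=2: B_{4}/4! · (f^{(3)}(20) − f^{(3)}(8)) = −1/720 · (-9.37500e-08 − (-5.72205e-05)) = -7.93427e-08.
Running total after k=2: 0.000744559.
Correction k=3: B_{6}/6! · (f^{(5)}(20) − f^{(5)}(8)) = 1/30240 · (-1.31250e-08 − (-5.00679e-05)) = 1.65525e-09.

S_3 ≈ 0.000744561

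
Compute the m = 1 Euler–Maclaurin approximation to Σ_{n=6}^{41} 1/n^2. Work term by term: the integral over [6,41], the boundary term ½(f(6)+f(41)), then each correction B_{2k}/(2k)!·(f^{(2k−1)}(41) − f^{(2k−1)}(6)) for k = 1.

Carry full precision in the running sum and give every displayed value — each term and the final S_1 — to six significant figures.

S_1 ≈ 0.157232

∫_6^41 1/x^2 dx evaluates to 0.142276.
Boundary: ½(f(6) + f(41)) = ½(0.0277778 + 0.000594884) = 0.0141863.
Running total after boundary: 0.156463.
Order-1 term: 1/12 · (-2.90187e-05 − (-0.00925926)) = 0.000769187.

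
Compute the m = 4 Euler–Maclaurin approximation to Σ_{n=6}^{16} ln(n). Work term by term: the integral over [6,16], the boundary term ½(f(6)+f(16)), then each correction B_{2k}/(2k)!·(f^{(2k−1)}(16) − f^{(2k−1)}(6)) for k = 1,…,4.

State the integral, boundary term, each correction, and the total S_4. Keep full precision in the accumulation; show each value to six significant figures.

∫_6^16 ln(x) dx evaluates to 23.6109.
Boundary: ½(f(6) + f(16)) = ½(1.79176 + 2.77259) = 2.28217.
Integral + boundary = 25.8930.
Correction k=1: B_{2}/2! · (f^{(1)}(16) − f^{(1)}(6)) = 1/12 · (0.0625000 − 0.166667) = -0.00868056.
After k=1: 25.8844.
Correction k=2: B_{4}/4! · (f^{(3)}(16) − f^{(3)}(6)) = −1/720 · (0.000488281 − 0.00925926) = 1.21819e-05.
After k=2: 25.8844.
Correction k=3: B_{6}/6! · (f^{(5)}(16) − f^{(5)}(6)) = 1/30240 · (2.28882e-05 − 0.00308642) = -1.01307e-07.
After k=3: 25.8844.
Correction k=4: B_{8}/8! · (f^{(7)}(16) − f^{(7)}(6)) = −1/1209600 · (2.68221e-06 − 0.00257202) = 2.12412e-09.

S_4 ≈ 25.8844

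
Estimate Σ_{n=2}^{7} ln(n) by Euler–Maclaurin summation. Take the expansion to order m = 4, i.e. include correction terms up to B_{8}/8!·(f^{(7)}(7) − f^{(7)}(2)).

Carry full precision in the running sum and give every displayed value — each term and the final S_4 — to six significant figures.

∫_2^7 ln(x) dx evaluates to 7.23508.
Boundary: ½(f(2) + f(7)) = ½(0.693147 + 1.94591) = 1.31953.
Running total after boundary: 8.55461.
Order-1 term: 1/12 · (0.142857 − 0.500000) = -0.0297619.
After k=1: 8.52484.
Order-2 term: −1/720 · (0.00583090 − 0.250000) = 0.000339124.
After k=2: 8.52518.
Order-3 term: 1/30240 · (0.00142798 − 0.750000) = -2.47544e-05.
After k=3: 8.52516.
Order-4 term: −1/1209600 · (0.000874271 − 5.62500) = 4.64957e-06.

S_4 ≈ 8.52516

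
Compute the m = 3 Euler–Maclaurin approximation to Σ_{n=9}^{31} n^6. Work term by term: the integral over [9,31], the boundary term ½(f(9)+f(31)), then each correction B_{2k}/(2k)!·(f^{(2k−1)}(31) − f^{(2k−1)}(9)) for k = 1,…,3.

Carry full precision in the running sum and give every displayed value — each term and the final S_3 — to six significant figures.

S_3 ≈ 4.38799e+09

The integral term ∫_9^31 x^6 dx = 3.92969e+09.
½[f(9) + f(31)] = ½[531441 + 8.87504e+08] = 4.44018e+08.
Integral + boundary = 4.37371e+09.
k=1: B_{2}/(2)! × [f^{(1)}(31) − f^{(1)}(9)] = 1/12 × (1.71775e+08 − 354294) = 1.42851e+07.
Running total after k=1: 4.38799e+09.
k=2: B_{4}/(4)! × [f^{(3)}(31) − f^{(3)}(9)] = −1/720 × (3.57492e+06 − 87480.0) = -4843.67.
Running total after k=2: 4.38799e+09.
k=3: B_{6}/(6)! × [f^{(5)}(31) − f^{(5)}(9)] = 1/30240 × (22320.0 − 6480.00) = 0.523810.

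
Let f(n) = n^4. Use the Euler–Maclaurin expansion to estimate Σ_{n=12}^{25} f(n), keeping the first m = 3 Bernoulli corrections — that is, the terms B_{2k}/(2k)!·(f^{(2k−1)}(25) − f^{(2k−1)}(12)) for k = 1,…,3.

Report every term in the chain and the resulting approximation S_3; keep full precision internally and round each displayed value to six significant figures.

S_3 ≈ 2.11367e+06

The integral term ∫_12^25 x^4 dx = 1.90336e+06.
½[f(12) + f(25)] = ½[20736.0 + 390625] = 205680.
So far: 2.10904e+06.
Correction k=1: B_{2}/2! · (f^{(1)}(25) − f^{(1)}(12)) = 1/12 · (62500.0 − 6912.00) = 4632.33.
After k=1: 2.11367e+06.
Correction k=2: B_{4}/4! · (f^{(3)}(25) − f^{(3)}(12)) = −1/720 · (600.000 − 288.000) = -0.433333.
After k=2: 2.11367e+06.
Correction k=3: B_{6}/6! · (f^{(5)}(25) − f^{(5)}(12)) = 1/30240 · (0.00000 − 0.00000) = 0.00000.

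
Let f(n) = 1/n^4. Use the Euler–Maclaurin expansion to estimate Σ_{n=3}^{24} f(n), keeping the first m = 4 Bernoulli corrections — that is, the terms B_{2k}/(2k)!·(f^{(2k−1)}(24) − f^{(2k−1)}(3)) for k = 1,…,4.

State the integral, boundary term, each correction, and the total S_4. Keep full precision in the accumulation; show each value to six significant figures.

∫_3^24 1/x^4 dx evaluates to 0.0123216.
Endpoint term: (f(3) + f(24))/2 = (0.0123457 + 3.01408e-06)/2 = 0.00617435.
Running total after boundary: 0.0184959.
k=1: B_{2}/(2)! × [f^{(1)}(24) − f^{(1)}(3)] = 1/12 × (-5.02347e-07 − (-0.0164609)) = 0.00137170.
Partial sum through k=1: 0.0198676.
k=2: B_{4}/(4)! × [f^{(3)}(24) − f^{(3)}(3)] = −1/720 × (-2.61639e-08 − (-0.0548697)) = -7.62079e-05.
Partial sum through k=2: 0.0197914.
k=3: B_{6}/(6)! × [f^{(5)}(24) − f^{(5)}(3)] = 1/30240 × (-2.54371e-09 − (-0.341411)) = 1.12901e-05.
Partial sum through k=3: 0.0198027.
k=4: B_{8}/(8)! × [f^{(7)}(24) − f^{(7)}(3)] = −1/1209600 × (-3.97455e-10 − (-3.41411)) = -2.82251e-06.

S_4 ≈ 0.0197999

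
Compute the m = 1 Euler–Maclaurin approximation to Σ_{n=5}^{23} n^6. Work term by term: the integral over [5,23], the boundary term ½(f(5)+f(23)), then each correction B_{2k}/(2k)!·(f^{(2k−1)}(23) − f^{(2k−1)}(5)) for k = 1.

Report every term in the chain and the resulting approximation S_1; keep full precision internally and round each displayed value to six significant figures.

S_1 ≈ 5.63635e+08

Integral: ∫_5^23 x^6 dx = 4.86392e+08.
½[f(5) + f(23)] = ½[15625.0 + 1.48036e+08] = 7.40258e+07.
So far: 5.60418e+08.
k=1: B_{2}/(2)! × [f^{(1)}(23) − f^{(1)}(5)] = 1/12 × (3.86181e+07 − 18750.0) = 3.21661e+06.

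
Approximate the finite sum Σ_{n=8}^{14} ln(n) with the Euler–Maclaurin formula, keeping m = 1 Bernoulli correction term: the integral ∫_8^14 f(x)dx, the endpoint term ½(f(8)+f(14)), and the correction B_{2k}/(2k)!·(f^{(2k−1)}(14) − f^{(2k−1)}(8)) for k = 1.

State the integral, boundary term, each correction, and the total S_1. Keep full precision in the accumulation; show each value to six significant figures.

S_1 ≈ 16.6661

The integral term ∫_8^14 ln(x) dx = 14.3113.
Boundary: ½(f(8) + f(14)) = ½(2.07944 + 2.63906) = 2.35925.
Integral + boundary = 16.6705.
Order-1 term: 1/12 · (0.0714286 − 0.125000) = -0.00446429.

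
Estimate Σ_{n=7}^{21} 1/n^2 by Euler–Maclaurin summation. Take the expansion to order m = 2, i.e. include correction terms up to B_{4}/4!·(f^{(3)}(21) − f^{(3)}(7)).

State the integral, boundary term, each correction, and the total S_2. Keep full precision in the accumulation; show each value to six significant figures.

∫_7^21 1/x^2 dx evaluates to 0.0952381.
Endpoint term: (f(7) + f(21))/2 = (0.0204082 + 0.00226757)/2 = 0.0113379.
So far: 0.106576.
Correction k=1: B_{2}/2! · (f^{(1)}(21) − f^{(1)}(7)) = 1/12 · (-0.000215959 − (-0.00583090)) = 0.000467912.
Running total after k=1: 0.107044.
Correction k=2: B_{4}/4! · (f^{(3)}(21) − f^{(3)}(7)) = −1/720 · (-5.87645e-06 − (-0.00142798)) = -1.97514e-06.

S_2 ≈ 0.107042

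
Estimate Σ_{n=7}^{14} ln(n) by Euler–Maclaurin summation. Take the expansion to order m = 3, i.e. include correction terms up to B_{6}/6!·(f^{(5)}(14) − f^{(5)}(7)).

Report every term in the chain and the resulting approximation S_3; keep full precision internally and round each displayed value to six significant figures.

∫_7^14 ln(x) dx evaluates to 16.3254.
½[f(7) + f(14)] = ½[1.94591 + 2.63906] = 2.29248.
Integral + boundary = 18.6179.
Correction k=1: B_{2}/2! · (f^{(1)}(14) − f^{(1)}(7)) = 1/12 · (0.0714286 − 0.142857) = -0.00595238.
Running total after k=1: 18.6120.
Correction k=2: B_{4}/4! · (f^{(3)}(14) − f^{(3)}(7)) = −1/720 · (0.000728863 − 0.00583090) = 7.08617e-06.
Running total after k=2: 18.6120.
Correction k=3: B_{6}/6! · (f^{(5)}(14) − f^{(5)}(7)) = 1/30240 · (4.46243e-05 − 0.00142798) = -4.57458e-08.

S_3 ≈ 18.6120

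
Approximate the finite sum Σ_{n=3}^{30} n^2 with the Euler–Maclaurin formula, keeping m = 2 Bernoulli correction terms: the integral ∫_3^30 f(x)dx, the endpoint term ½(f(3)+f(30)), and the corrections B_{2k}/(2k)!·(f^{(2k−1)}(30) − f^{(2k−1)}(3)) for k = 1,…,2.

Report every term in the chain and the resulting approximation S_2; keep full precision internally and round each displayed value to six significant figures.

S_2 ≈ 9450.00

The integral term ∫_3^30 x^2 dx = 8991.00.
½[f(3) + f(30)] = ½[9.00000 + 900.000] = 454.500.
Integral + boundary = 9445.50.
Order-1 term: 1/12 · (60.0000 − 6.00000) = 4.50000.
Running total after k=1: 9450.00.
Order-2 term: −1/720 · (0.00000 − 0.00000) = 0.00000.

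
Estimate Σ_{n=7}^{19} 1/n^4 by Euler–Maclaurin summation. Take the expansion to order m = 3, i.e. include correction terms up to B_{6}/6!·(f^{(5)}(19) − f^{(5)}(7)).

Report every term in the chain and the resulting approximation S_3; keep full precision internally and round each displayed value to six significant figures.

S_3 ≈ 0.00115480

The integral term ∫_7^19 1/x^4 dx = 0.000923219.
Endpoint term: (f(7) + f(19))/2 = (0.000416493 + 7.67336e-06)/2 = 0.000212083.
So far: 0.00113530.
Order-1 term: 1/12 · (-1.61544e-06 − (-0.000237996)) = 1.96984e-05.
After k=1: 0.00115500.
Order-2 term: −1/720 · (-1.34247e-07 − (-0.000145712)) = -2.02191e-07.
After k=2: 0.00115480.
Order-3 term: 1/30240 · (-2.08251e-08 − (-0.000166528)) = 5.50619e-09.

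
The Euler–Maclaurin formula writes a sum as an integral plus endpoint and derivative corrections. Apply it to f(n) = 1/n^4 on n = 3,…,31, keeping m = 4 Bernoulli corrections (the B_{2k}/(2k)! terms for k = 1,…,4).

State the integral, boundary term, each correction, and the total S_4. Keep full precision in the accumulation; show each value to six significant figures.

S_4 ≈ 0.0198119

The integral term ∫_3^31 1/x^4 dx = 0.0123345.
½[f(3) + f(31)] = ½[0.0123457 + 1.08281e-06] = 0.00617338.
Integral + boundary = 0.0185079.
Correction k=1: B_{2}/2! · (f^{(1)}(31) − f^{(1)}(3)) = 1/12 · (-1.39718e-07 − (-0.0164609)) = 0.00137173.
After k=1: 0.0198796.
Correction k=2: B_{4}/4! · (f^{(3)}(31) − f^{(3)}(3)) = −1/720 · (-4.36164e-09 − (-0.0548697)) = -7.62079e-05.
After k=2: 0.0198034.
Correction k=3: B_{6}/6! · (f^{(5)}(31) − f^{(5)}(3)) = 1/30240 · (-2.54164e-10 − (-0.341411)) = 1.12901e-05.
After k=3: 0.0198147.
Correction k=4: B_{8}/8! · (f^{(7)}(31) − f^{(7)}(3)) = −1/1209600 · (-2.38031e-11 − (-3.41411)) = -2.82251e-06.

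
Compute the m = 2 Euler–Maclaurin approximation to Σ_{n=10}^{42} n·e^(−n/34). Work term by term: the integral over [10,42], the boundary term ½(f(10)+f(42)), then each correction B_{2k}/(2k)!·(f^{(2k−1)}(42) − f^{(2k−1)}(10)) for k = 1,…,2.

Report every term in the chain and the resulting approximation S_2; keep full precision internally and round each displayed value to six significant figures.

S_2 ≈ 373.289

Integral: ∫_10^42 x·e^(−x/34) dx = 363.506.
½[f(10) + f(42)] = ½[7.45189 + 12.2115] = 9.83168.
So far: 373.338.
k=1: B_{2}/(2)! × [f^{(1)}(42) − f^{(1)}(10)] = 1/12 × (-0.0684116 − 0.526016) = -0.0495356.
Partial sum through k=1: 373.289.
k=2: B_{4}/(4)! × [f^{(3)}(42) − f^{(3)}(10)] = −1/720 × (0.000443847 − 0.00174428) = 1.80616e-06.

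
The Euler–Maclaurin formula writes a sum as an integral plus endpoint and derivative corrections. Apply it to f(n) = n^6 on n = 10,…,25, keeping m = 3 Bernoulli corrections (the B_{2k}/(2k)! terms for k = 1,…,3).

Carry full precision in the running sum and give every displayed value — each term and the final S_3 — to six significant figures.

∫_10^25 x^6 dx evaluates to 8.70502e+08.
Boundary: ½(f(10) + f(25)) = ½(1.00000e+06 + 2.44141e+08) = 1.22570e+08.
Running total after boundary: 9.93073e+08.
Order-1 term: 1/12 · (5.85938e+07 − 600000) = 4.83281e+06.
Partial sum through k=1: 9.97905e+08.
Order-2 term: −1/720 · (1.87500e+06 − 120000) = -2437.50.
Partial sum through k=2: 9.97903e+08.
Order-3 term: 1/30240 · (18000.0 − 7200.00) = 0.357143.

S_3 ≈ 9.97903e+08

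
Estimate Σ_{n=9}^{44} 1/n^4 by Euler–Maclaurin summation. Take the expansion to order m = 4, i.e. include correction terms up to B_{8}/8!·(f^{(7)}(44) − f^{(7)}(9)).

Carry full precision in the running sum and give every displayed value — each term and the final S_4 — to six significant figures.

The integral term ∫_9^44 1/x^4 dx = 0.000453334.
Endpoint term: (f(9) + f(44))/2 = (0.000152416 + 2.66802e-07)/2 = 7.63413e-05.
Running total after boundary: 0.000529676.
k=1: B_{2}/(2)! × [f^{(1)}(44) − f^{(1)}(9)] = 1/12 × (-2.42547e-08 − (-6.77404e-05)) = 5.64301e-06.
After k=1: 0.000535319.
k=2: B_{4}/(4)! × [f^{(3)}(44) − f^{(3)}(9)] = −1/720 × (-3.75848e-10 − (-2.50890e-05)) = -3.48453e-08.
After k=2: 0.000535284.
k=3: B_{6}/(6)! × [f^{(5)}(44) − f^{(5)}(9)] = 1/30240 × (-1.08716e-11 − (-1.73455e-05)) = 5.73594e-10.
After k=3: 0.000535284.
k=4: B_{8}/(8)! × [f^{(7)}(44) − f^{(7)}(9)] = −1/1209600 × (-5.05397e-13 − (-1.92728e-05)) = -1.59332e-11.

S_4 ≈ 0.000535284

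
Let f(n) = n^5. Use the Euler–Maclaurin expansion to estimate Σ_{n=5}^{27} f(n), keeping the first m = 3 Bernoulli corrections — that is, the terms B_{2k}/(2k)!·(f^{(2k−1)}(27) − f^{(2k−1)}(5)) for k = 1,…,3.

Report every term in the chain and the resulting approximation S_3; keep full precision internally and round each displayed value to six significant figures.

S_3 ≈ 7.19646e+07

The integral term ∫_5^27 x^5 dx = 6.45675e+07.
Boundary: ½(f(5) + f(27)) = ½(3125.00 + 1.43489e+07) = 7.17602e+06.
Running total after boundary: 7.17435e+07.
k=1: B_{2}/(2)! × [f^{(1)}(27) − f^{(1)}(5)] = 1/12 × (2.65720e+06 − 3125.00) = 221173.
Running total after k=1: 7.19647e+07.
k=2: B_{4}/(4)! × [f^{(3)}(27) − f^{(3)}(5)] = −1/720 × (43740.0 − 1500.00) = -58.6667.
Running total after k=2: 7.19646e+07.
k=3: B_{6}/(6)! × [f^{(5)}(27) − f^{(5)}(5)] = 1/30240 × (120.000 − 120.000) = 0.00000.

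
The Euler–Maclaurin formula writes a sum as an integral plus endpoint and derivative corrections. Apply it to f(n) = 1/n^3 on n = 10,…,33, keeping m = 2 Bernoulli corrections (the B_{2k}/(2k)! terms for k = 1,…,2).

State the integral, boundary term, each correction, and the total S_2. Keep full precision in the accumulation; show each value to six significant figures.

Integral: ∫_10^33 1/x^3 dx = 0.00454086.
Endpoint term: (f(10) + f(33))/2 = (0.00100000 + 2.78265e-05)/2 = 0.000513913.
Running total after boundary: 0.00505478.
k=1: B_{2}/(2)! × [f^{(1)}(33) − f^{(1)}(10)] = 1/12 × (-2.52968e-06 − (-0.000300000)) = 2.47892e-05.
Partial sum through k=1: 0.00507957.
k=2: B_{4}/(4)! × [f^{(3)}(33) − f^{(3)}(10)] = −1/720 × (-4.64588e-08 − (-6.00000e-05)) = -8.32688e-08.

S_2 ≈ 0.00507948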